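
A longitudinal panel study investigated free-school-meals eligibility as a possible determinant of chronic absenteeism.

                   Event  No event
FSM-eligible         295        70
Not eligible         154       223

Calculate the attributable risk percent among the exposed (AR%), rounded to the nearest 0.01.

49.46

Cells: a = 295, b = 70, c = 154, d = 223.
Risk in exposed = 295/365 = 0.80822; risk in unexposed = 154/377 = 0.40849.
RR = 0.80822/0.40849 = 1.97856
AR% = (RR − 1)/RR × 100 = (1.97856 − 1)/1.97856 × 100 = 49.4583%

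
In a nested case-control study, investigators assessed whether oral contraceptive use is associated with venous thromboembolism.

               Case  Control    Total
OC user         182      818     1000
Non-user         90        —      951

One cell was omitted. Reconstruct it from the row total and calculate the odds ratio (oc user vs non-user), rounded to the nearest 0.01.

The missing cell is in the unexposed row: 951 − 90 = 861.
So a = 182, b = 818, c = 90, d = 861.
OR = (a·d)/(b·c) = (182 × 861) / (818 × 90) = 156702 / 73620 = 2.12852

2.13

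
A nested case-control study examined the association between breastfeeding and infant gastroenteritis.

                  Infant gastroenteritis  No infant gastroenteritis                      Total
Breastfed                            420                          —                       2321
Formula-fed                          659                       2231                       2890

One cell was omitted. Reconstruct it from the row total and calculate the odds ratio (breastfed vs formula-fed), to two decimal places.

0.75

The missing cell is in the exposed row: 2321 − 420 = 1901.
So a = 420, b = 1901, c = 659, d = 2231.
OR = (a·d)/(b·c) = (420 × 2231) / (1901 × 659) = 937020 / 1252759 = 0.74797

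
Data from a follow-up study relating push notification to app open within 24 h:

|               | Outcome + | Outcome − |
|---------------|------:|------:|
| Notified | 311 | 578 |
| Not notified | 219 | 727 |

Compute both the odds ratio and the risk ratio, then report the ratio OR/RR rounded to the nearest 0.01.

Cells: a = 311, b = 578, c = 219, d = 727.
OR = (311·727)/(578·219) = 226097/126582 = 1.78617
Risk in exposed = 311/889 = 0.34983; risk in unexposed = 219/946 = 0.23150; RR = 1.51114
OR/RR = 1.78617 / 1.51114 = 1.18200
The outcome is not rare, so the OR lies further from 1 than the RR.

1.18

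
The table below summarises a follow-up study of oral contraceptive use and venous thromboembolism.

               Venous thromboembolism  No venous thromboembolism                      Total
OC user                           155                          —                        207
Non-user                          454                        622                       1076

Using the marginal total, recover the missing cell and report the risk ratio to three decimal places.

1.775

The missing cell is in the exposed row: 207 − 155 = 52.
So a = 155, b = 52, c = 454, d = 622.
RR = [a/(a+b)] / [c/(c+d)] = (155/207) / (454/1076) = 0.74879/0.42193 = 1.77467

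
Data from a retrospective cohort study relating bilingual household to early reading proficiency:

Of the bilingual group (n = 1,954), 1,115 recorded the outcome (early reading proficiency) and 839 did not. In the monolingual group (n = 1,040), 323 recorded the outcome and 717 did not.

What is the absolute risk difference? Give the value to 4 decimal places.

0.2600

From the description: a = 1115, b = 839, c = 323, d = 717.
Risk in exposed = 1115/1954 = 0.570624; risk in unexposed = 323/1040 = 0.310577.
Risk difference = 0.570624 − 0.310577 = 0.260047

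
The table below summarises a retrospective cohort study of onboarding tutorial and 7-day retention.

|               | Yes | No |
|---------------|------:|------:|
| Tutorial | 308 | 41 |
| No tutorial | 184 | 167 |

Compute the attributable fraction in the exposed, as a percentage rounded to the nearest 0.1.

40.6

Cells: a = 308, b = 41, c = 184, d = 167.
Risk in exposed = 308/349 = 0.88252; risk in unexposed = 184/351 = 0.52422.
RR = 0.88252/0.52422 = 1.68351
AR% = (RR − 1)/RR × 100 = (1.68351 − 1)/1.68351 × 100 = 40.6001%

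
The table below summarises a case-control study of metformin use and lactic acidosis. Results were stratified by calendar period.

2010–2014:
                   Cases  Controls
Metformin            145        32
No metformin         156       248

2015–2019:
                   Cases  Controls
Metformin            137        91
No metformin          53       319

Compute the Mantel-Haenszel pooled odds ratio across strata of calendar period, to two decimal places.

OR_MH = Σ(aᵢdᵢ/nᵢ) / Σ(bᵢcᵢ/nᵢ), where nᵢ is the stratum total.
Stratum 1 (2010–2014): n = 581; a·d/n = 145·248/581 = 61.8933; b·c/n = 32·156/581 = 8.5921
Stratum 2 (2015–2019): n = 600; a·d/n = 137·319/600 = 72.8383; b·c/n = 91·53/600 = 8.0383
OR_MH = (61.8933 + 72.8383) / (8.5921 + 8.0383) = 134.7316 / 16.6304 = 8.10152

8.10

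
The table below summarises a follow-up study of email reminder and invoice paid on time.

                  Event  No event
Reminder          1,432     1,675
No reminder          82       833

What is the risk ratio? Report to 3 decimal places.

5.143

Cells: a = 1432, b = 1675, c = 82, d = 833.
Risk in exposed = 1432/3107 = 0.46089; risk in unexposed = 82/915 = 0.08962.
RR = 0.46089 / 0.08962 = 5.14291
The risk among the exposed is 5.14 times that among the unexposed.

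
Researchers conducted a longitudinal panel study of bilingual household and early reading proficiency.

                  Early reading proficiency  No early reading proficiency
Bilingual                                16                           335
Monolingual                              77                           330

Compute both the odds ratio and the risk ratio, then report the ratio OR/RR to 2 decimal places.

0.85

Cells: a = 16, b = 335, c = 77, d = 330.
OR = (16·330)/(335·77) = 5280/25795 = 0.20469
Risk in exposed = 16/351 = 0.04558; risk in unexposed = 77/407 = 0.18919; RR = 0.24094
OR/RR = 0.20469 / 0.24094 = 0.84954
The outcome is not rare, so the OR lies further from 1 than the RR.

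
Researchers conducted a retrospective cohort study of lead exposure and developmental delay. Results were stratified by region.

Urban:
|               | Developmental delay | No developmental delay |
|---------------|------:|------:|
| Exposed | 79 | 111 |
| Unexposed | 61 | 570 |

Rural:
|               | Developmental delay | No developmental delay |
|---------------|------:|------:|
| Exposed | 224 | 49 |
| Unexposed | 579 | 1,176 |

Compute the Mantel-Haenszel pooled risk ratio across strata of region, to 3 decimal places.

2.765

RR_MH = Σ(aᵢ·n₀ᵢ/nᵢ) / Σ(cᵢ·n₁ᵢ/nᵢ), with n₁ᵢ = aᵢ+bᵢ (exposed), n₀ᵢ = cᵢ+dᵢ (unexposed), nᵢ = n₁ᵢ+n₀ᵢ.
Stratum 1 (Urban): n₁ = 190, n₀ = 631, n = 821; a·n₀/n = 79·631/821 = 60.7174; c·n₁/n = 61·190/821 = 14.1169
Stratum 2 (Rural): n₁ = 273, n₀ = 1755, n = 2028; a·n₀/n = 224·1755/2028 = 193.8462; c·n₁/n = 579·273/2028 = 77.9423
RR_MH = (60.7174 + 193.8462) / (14.1169 + 77.9423) = 254.5636 / 92.0592 = 2.76521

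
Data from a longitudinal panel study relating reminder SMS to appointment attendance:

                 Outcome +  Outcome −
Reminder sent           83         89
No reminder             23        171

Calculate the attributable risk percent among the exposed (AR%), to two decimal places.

75.43

Cells: a = 83, b = 89, c = 23, d = 171.
Risk in exposed = 83/172 = 0.48256; risk in unexposed = 23/194 = 0.11856.
RR = 0.48256/0.11856 = 4.07027
AR% = (RR − 1)/RR × 100 = (4.07027 − 1)/4.07027 × 100 = 75.4316%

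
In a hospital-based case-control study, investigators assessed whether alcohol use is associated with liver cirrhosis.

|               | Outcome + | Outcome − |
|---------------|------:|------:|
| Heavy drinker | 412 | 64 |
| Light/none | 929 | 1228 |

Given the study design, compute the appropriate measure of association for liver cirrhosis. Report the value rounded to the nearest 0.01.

8.51

Cells: a = 412, b = 64, c = 929, d = 1228.
This is a hospital-based case-control study: participants were sampled on outcome status, so risks in the source population cannot be estimated directly — relative risk is not valid here. The odds ratio is the appropriate measure.
OR = (a·d)/(b·c) = (412 × 1228) / (64 × 929) = 505936 / 59456 = 8.50942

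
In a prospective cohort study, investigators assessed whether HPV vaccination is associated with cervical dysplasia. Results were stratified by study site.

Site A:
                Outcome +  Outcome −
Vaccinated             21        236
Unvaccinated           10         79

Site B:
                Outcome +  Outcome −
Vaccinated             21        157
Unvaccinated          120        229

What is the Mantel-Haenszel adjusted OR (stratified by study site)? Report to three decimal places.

0.327

OR_MH = Σ(aᵢdᵢ/nᵢ) / Σ(bᵢcᵢ/nᵢ), where nᵢ is the stratum total.
Stratum 1 (Site A): n = 346; a·d/n = 21·79/346 = 4.7948; b·c/n = 236·10/346 = 6.8208
Stratum 2 (Site B): n = 527; a·d/n = 21·229/527 = 9.1252; b·c/n = 157·120/527 = 35.7495
OR_MH = (4.7948 + 9.1252) / (6.8208 + 35.7495) = 13.9200 / 42.5703 = 0.32699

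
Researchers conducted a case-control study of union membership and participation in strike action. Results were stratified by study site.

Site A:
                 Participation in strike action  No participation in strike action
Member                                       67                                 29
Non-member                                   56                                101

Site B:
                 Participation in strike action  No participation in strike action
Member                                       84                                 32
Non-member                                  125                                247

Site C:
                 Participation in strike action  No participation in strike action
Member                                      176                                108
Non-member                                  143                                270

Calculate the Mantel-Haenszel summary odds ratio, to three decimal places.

OR_MH = Σ(aᵢdᵢ/nᵢ) / Σ(bᵢcᵢ/nᵢ), where nᵢ is the stratum total.
Stratum 1 (Site A): n = 253; a·d/n = 67·101/253 = 26.7470; b·c/n = 29·56/253 = 6.4190
Stratum 2 (Site B): n = 488; a·d/n = 84·247/488 = 42.5164; b·c/n = 32·125/488 = 8.1967
Stratum 3 (Site C): n = 697; a·d/n = 176·270/697 = 68.1779; b·c/n = 108·143/697 = 22.1578
OR_MH = (26.7470 + 42.5164 + 68.1779) / (6.4190 + 8.1967 + 22.1578) = 137.4413 / 36.7735 = 3.73751

3.738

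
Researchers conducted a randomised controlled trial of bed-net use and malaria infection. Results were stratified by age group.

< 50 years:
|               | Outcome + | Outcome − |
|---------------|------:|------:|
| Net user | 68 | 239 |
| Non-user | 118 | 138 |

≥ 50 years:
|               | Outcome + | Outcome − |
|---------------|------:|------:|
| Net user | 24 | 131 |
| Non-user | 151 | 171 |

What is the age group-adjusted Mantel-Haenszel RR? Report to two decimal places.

RR_MH = Σ(aᵢ·n₀ᵢ/nᵢ) / Σ(cᵢ·n₁ᵢ/nᵢ), with n₁ᵢ = aᵢ+bᵢ (exposed), n₀ᵢ = cᵢ+dᵢ (unexposed), nᵢ = n₁ᵢ+n₀ᵢ.
Stratum 1 (< 50 years): n₁ = 307, n₀ = 256, n = 563; a·n₀/n = 68·256/563 = 30.9201; c·n₁/n = 118·307/563 = 64.3446
Stratum 2 (≥ 50 years): n₁ = 155, n₀ = 322, n = 477; a·n₀/n = 24·322/477 = 16.2013; c·n₁/n = 151·155/477 = 49.0671
RR_MH = (30.9201 + 16.2013) / (64.3446 + 49.0671) = 47.1213 / 113.4117 = 0.41549

0.42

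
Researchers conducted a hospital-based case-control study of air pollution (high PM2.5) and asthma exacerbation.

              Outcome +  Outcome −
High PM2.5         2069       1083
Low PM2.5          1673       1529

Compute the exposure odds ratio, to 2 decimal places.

Cells: a = 2069, b = 1083, c = 1673, d = 1529.
OR = (a·d)/(b·c) = (2069 × 1529) / (1083 × 1673) = 3163501 / 1811859 = 1.74600
The odds of asthma exacerbation are about 1.75 times as high in the high pm2.5 group.

1.75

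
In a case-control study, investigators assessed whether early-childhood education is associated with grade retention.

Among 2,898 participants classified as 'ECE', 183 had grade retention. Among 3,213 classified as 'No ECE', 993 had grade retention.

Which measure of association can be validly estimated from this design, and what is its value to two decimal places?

0.15

From the description: a = 183, b = 2715, c = 993, d = 2220.
This is a case-control study: participants were sampled on outcome status, so risks in the source population cannot be estimated directly — relative risk is not valid here. The odds ratio is the appropriate measure.
OR = (a·d)/(b·c) = (183 × 2220) / (2715 × 993) = 406260 / 2695995 = 0.15069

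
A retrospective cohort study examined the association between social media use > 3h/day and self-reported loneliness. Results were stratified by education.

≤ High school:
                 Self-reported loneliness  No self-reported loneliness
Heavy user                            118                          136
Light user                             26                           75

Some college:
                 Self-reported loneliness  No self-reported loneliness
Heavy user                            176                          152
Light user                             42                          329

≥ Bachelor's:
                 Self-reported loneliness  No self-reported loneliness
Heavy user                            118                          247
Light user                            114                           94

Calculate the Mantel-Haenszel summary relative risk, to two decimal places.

RR_MH = Σ(aᵢ·n₀ᵢ/nᵢ) / Σ(cᵢ·n₁ᵢ/nᵢ), with n₁ᵢ = aᵢ+bᵢ (exposed), n₀ᵢ = cᵢ+dᵢ (unexposed), nᵢ = n₁ᵢ+n₀ᵢ.
Stratum 1 (≤ High school): n₁ = 254, n₀ = 101, n = 355; a·n₀/n = 118·101/355 = 33.5718; c·n₁/n = 26·254/355 = 18.6028
Stratum 2 (Some college): n₁ = 328, n₀ = 371, n = 699; a·n₀/n = 176·371/699 = 93.4134; c·n₁/n = 42·328/699 = 19.7082
Stratum 3 (≥ Bachelor's): n₁ = 365, n₀ = 208, n = 573; a·n₀/n = 118·208/573 = 42.8342; c·n₁/n = 114·365/573 = 72.6178
RR_MH = (33.5718 + 93.4134 + 42.8342) / (18.6028 + 19.7082 + 72.6178) = 169.8195 / 110.9288 = 1.53089

1.53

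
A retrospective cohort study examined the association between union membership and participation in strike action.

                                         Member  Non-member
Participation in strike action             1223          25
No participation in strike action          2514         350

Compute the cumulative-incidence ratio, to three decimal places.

4.909

Reading the table with exposure as columns: a = 1223 (Member, case), b = 2514 (Member, non-case), c = 25 (Non-member, case), d = 350.
Risk in exposed = 1223/3737 = 0.32727; risk in unexposed = 25/375 = 0.06667.
RR = 0.32727 / 0.06667 = 4.90902
The risk among the exposed is 4.91 times that among the unexposed.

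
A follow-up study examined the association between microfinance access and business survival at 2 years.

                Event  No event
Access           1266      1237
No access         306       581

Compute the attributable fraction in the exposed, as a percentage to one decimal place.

Cells: a = 1266, b = 1237, c = 306, d = 581.
Risk in exposed = 1266/2503 = 0.50579; risk in unexposed = 306/887 = 0.34498.
RR = 0.50579/0.34498 = 1.46614
AR% = (RR − 1)/RR × 100 = (1.46614 − 1)/1.46614 × 100 = 31.7936%

31.8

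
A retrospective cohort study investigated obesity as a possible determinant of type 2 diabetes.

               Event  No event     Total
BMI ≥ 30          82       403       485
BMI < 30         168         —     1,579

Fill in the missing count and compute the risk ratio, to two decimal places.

The missing cell is in the unexposed row: 1579 − 168 = 1411.
So a = 82, b = 403, c = 168, d = 1411.
RR = [a/(a+b)] / [c/(c+d)] = (82/485) / (168/1579) = 0.16907/0.10640 = 1.58908

1.59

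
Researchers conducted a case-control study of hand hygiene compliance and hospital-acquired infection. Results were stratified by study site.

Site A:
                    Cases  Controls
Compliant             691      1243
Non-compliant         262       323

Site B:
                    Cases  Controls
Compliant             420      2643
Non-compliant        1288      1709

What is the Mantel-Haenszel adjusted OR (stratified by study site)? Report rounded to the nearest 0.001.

OR_MH = Σ(aᵢdᵢ/nᵢ) / Σ(bᵢcᵢ/nᵢ), where nᵢ is the stratum total.
Stratum 1 (Site A): n = 2519; a·d/n = 691·323/2519 = 88.6038; b·c/n = 1243·262/2519 = 129.2838
Stratum 2 (Site B): n = 6060; a·d/n = 420·1709/6060 = 118.4455; b·c/n = 2643·1288/6060 = 561.7465
OR_MH = (88.6038 + 118.4455) / (129.2838 + 561.7465) = 207.0494 / 691.0304 = 0.29962

0.300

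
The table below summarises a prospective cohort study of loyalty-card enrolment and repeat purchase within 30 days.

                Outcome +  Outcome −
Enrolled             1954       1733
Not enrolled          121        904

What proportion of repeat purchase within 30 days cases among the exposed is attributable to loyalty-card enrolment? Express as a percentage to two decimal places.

77.73

Cells: a = 1954, b = 1733, c = 121, d = 904.
Risk in exposed = 1954/3687 = 0.52997; risk in unexposed = 121/1025 = 0.11805.
RR = 0.52997/0.11805 = 4.48942
AR% = (RR − 1)/RR × 100 = (4.48942 − 1)/4.48942 × 100 = 77.7254%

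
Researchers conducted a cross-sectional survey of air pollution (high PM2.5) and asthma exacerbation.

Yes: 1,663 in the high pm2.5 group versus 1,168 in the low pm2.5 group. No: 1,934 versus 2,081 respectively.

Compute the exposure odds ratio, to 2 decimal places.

1.53

From the description: a = 1663, b = 1934, c = 1168, d = 2081.
OR = (a·d)/(b·c) = (1663 × 2081) / (1934 × 1168) = 3460703 / 2258912 = 1.53202
The odds of asthma exacerbation are about 1.53 times as high in the high pm2.5 group.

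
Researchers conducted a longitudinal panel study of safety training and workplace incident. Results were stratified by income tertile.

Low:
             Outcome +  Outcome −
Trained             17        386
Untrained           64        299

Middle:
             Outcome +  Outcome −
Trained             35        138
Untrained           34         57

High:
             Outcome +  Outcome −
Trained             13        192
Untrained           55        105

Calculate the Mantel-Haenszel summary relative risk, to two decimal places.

RR_MH = Σ(aᵢ·n₀ᵢ/nᵢ) / Σ(cᵢ·n₁ᵢ/nᵢ), with n₁ᵢ = aᵢ+bᵢ (exposed), n₀ᵢ = cᵢ+dᵢ (unexposed), nᵢ = n₁ᵢ+n₀ᵢ.
Stratum 1 (Low): n₁ = 403, n₀ = 363, n = 766; a·n₀/n = 17·363/766 = 8.0561; c·n₁/n = 64·403/766 = 33.6710
Stratum 2 (Middle): n₁ = 173, n₀ = 91, n = 264; a·n₀/n = 35·91/264 = 12.0644; c·n₁/n = 34·173/264 = 22.2803
Stratum 3 (High): n₁ = 205, n₀ = 160, n = 365; a·n₀/n = 13·160/365 = 5.6986; c·n₁/n = 55·205/365 = 30.8904
RR_MH = (8.0561 + 12.0644 + 5.6986) / (33.6710 + 22.2803 + 30.8904) = 25.8192 / 86.8417 = 0.29731

0.30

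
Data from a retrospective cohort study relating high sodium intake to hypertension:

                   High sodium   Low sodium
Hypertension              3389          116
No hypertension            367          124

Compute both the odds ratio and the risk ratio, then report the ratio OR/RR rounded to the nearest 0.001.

Reading the table with exposure as columns: a = 3389 (High sodium, case), b = 367 (High sodium, non-case), c = 116 (Low sodium, case), d = 124.
OR = (3389·124)/(367·116) = 420236/42572 = 9.87118
Risk in exposed = 3389/3756 = 0.90229; risk in unexposed = 116/240 = 0.48333; RR = 1.86681
OR/RR = 9.87118 / 1.86681 = 5.28774
The outcome is not rare, so the OR lies further from 1 than the RR.

5.288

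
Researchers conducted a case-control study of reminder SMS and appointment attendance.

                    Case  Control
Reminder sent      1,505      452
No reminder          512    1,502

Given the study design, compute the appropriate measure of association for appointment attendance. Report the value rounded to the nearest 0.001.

9.768

Cells: a = 1505, b = 452, c = 512, d = 1502.
This is a case-control study: participants were sampled on outcome status, so risks in the source population cannot be estimated directly — relative risk is not valid here. The odds ratio is the appropriate measure.
OR = (a·d)/(b·c) = (1505 × 1502) / (452 × 512) = 2260510 / 231424 = 9.76783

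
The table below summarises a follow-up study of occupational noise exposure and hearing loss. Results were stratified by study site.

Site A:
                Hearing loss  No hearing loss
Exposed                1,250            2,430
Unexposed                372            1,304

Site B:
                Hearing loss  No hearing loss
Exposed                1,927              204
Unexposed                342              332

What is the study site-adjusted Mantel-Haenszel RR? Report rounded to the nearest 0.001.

1.657

RR_MH = Σ(aᵢ·n₀ᵢ/nᵢ) / Σ(cᵢ·n₁ᵢ/nᵢ), with n₁ᵢ = aᵢ+bᵢ (exposed), n₀ᵢ = cᵢ+dᵢ (unexposed), nᵢ = n₁ᵢ+n₀ᵢ.
Stratum 1 (Site A): n₁ = 3680, n₀ = 1676, n = 5356; a·n₀/n = 1250·1676/5356 = 391.1501; c·n₁/n = 372·3680/5356 = 255.5937
Stratum 2 (Site B): n₁ = 2131, n₀ = 674, n = 2805; a·n₀/n = 1927·674/2805 = 463.0296; c·n₁/n = 342·2131/2805 = 259.8225
RR_MH = (391.1501 + 463.0296) / (255.5937 + 259.8225) = 854.1797 / 515.4162 = 1.65726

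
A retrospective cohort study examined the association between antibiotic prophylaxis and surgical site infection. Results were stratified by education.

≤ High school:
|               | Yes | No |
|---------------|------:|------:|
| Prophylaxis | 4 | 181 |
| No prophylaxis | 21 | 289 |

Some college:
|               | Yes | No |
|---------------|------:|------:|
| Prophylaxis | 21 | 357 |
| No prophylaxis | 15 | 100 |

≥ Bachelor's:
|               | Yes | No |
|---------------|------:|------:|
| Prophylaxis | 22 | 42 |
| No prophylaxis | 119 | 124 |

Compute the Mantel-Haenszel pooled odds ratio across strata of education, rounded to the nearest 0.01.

OR_MH = Σ(aᵢdᵢ/nᵢ) / Σ(bᵢcᵢ/nᵢ), where nᵢ is the stratum total.
Stratum 1 (≤ High school): n = 495; a·d/n = 4·289/495 = 2.3354; b·c/n = 181·21/495 = 7.6788
Stratum 2 (Some college): n = 493; a·d/n = 21·100/493 = 4.2596; b·c/n = 357·15/493 = 10.8621
Stratum 3 (≥ Bachelor's): n = 307; a·d/n = 22·124/307 = 8.8860; b·c/n = 42·119/307 = 16.2801
OR_MH = (2.3354 + 4.2596 + 8.8860) / (7.6788 + 10.8621 + 16.2801) = 15.4810 / 34.8210 = 0.44459

0.44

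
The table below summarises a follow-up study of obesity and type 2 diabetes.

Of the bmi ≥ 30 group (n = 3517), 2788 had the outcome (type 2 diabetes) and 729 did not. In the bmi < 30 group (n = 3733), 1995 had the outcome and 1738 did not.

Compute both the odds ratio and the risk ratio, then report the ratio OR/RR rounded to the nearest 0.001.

2.246

From the description: a = 2788, b = 729, c = 1995, d = 1738.
OR = (2788·1738)/(729·1995) = 4845544/1454355 = 3.33175
Risk in exposed = 2788/3517 = 0.79272; risk in unexposed = 1995/3733 = 0.53442; RR = 1.48332
OR/RR = 3.33175 / 1.48332 = 2.24614
The outcome is not rare, so the OR lies further from 1 than the RR.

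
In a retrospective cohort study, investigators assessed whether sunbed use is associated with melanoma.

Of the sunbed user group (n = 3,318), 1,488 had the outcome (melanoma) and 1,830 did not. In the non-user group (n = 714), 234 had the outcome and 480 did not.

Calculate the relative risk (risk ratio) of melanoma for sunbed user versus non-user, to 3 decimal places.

From the description: a = 1488, b = 1830, c = 234, d = 480.
Risk in exposed = 1488/3318 = 0.44846; risk in unexposed = 234/714 = 0.32773.
RR = 0.44846 / 0.32773 = 1.36839
The risk among the exposed is 1.37 times that among the unexposed.

1.368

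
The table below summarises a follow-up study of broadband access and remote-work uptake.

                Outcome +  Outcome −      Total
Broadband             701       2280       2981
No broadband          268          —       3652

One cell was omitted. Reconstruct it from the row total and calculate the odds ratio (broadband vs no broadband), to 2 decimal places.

3.88

The missing cell is in the unexposed row: 3652 − 268 = 3384.
So a = 701, b = 2280, c = 268, d = 3384.
OR = (a·d)/(b·c) = (701 × 3384) / (2280 × 268) = 2372184 / 611040 = 3.88221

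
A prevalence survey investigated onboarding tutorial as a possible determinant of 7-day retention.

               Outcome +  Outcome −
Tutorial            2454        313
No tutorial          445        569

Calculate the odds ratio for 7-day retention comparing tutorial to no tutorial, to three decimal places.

10.025

Cells: a = 2454, b = 313, c = 445, d = 569.
OR = (a·d)/(b·c) = (2454 × 569) / (313 × 445) = 1396326 / 139285 = 10.02496
The odds of 7-day retention are about 10.02 times as high in the tutorial group.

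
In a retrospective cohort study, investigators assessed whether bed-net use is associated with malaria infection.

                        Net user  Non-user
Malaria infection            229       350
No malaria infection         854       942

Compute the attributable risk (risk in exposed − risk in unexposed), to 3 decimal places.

-0.059

Reading the table with exposure as columns: a = 229 (Net user, case), b = 854 (Net user, non-case), c = 350 (Non-user, case), d = 942.
Risk in exposed = 229/1083 = 0.211450; risk in unexposed = 350/1292 = 0.270898.
Risk difference = 0.211450 − 0.270898 = -0.059448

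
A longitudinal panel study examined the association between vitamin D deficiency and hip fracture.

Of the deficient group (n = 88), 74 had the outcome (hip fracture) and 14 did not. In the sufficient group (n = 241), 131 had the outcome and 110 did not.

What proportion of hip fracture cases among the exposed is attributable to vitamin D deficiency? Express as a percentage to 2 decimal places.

35.36

From the description: a = 74, b = 14, c = 131, d = 110.
Risk in exposed = 74/88 = 0.84091; risk in unexposed = 131/241 = 0.54357.
RR = 0.84091/0.54357 = 1.54702
AR% = (RR − 1)/RR × 100 = (1.54702 − 1)/1.54702 × 100 = 35.3594%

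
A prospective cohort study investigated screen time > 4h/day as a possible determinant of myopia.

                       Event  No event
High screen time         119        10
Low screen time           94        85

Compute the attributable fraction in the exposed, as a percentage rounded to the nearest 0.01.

Cells: a = 119, b = 10, c = 94, d = 85.
Risk in exposed = 119/129 = 0.92248; risk in unexposed = 94/179 = 0.52514.
RR = 0.92248/0.52514 = 1.75664
AR% = (RR − 1)/RR × 100 = (1.75664 − 1)/1.75664 × 100 = 43.0731%

43.07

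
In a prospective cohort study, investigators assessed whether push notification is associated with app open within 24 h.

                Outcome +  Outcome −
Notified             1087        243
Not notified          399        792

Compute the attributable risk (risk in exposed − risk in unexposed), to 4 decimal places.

0.4823

Cells: a = 1087, b = 243, c = 399, d = 792.
Risk in exposed = 1087/1330 = 0.817293; risk in unexposed = 399/1191 = 0.335013.
Risk difference = 0.817293 − 0.335013 = 0.482281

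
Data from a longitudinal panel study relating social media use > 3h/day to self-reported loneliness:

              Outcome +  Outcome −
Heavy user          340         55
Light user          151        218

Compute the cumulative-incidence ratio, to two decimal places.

2.10

Cells: a = 340, b = 55, c = 151, d = 218.
Risk in exposed = 340/395 = 0.86076; risk in unexposed = 151/369 = 0.40921.
RR = 0.86076 / 0.40921 = 2.10345
The risk among the exposed is 2.10 times that among the unexposed.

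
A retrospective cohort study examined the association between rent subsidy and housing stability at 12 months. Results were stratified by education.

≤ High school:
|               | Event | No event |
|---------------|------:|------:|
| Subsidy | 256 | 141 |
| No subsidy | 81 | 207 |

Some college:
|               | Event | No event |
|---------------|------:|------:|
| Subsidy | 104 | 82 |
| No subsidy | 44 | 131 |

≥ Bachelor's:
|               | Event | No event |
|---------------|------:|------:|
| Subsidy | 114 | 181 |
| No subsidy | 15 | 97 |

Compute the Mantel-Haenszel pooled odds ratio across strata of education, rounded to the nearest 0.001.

OR_MH = Σ(aᵢdᵢ/nᵢ) / Σ(bᵢcᵢ/nᵢ), where nᵢ is the stratum total.
Stratum 1 (≤ High school): n = 685; a·d/n = 256·207/685 = 77.3606; b·c/n = 141·81/685 = 16.6730
Stratum 2 (Some college): n = 361; a·d/n = 104·131/361 = 37.7396; b·c/n = 82·44/361 = 9.9945
Stratum 3 (≥ Bachelor's): n = 407; a·d/n = 114·97/407 = 27.1695; b·c/n = 181·15/407 = 6.6708
OR_MH = (77.3606 + 37.7396 + 27.1695) / (16.6730 + 9.9945 + 6.6708) = 142.2697 / 33.3382 = 4.26747

4.267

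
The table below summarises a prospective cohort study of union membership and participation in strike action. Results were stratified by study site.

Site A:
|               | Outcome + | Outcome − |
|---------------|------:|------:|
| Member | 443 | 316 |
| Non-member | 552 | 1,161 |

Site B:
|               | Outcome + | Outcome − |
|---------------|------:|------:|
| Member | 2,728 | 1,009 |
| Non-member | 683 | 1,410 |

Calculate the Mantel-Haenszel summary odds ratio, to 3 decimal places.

OR_MH = Σ(aᵢdᵢ/nᵢ) / Σ(bᵢcᵢ/nᵢ), where nᵢ is the stratum total.
Stratum 1 (Site A): n = 2472; a·d/n = 443·1161/2472 = 208.0595; b·c/n = 316·552/2472 = 70.5631
Stratum 2 (Site B): n = 5830; a·d/n = 2728·1410/5830 = 659.7736; b·c/n = 1009·683/5830 = 118.2070
OR_MH = (208.0595 + 659.7736) / (70.5631 + 118.2070) = 867.8331 / 188.7701 = 4.59730

4.597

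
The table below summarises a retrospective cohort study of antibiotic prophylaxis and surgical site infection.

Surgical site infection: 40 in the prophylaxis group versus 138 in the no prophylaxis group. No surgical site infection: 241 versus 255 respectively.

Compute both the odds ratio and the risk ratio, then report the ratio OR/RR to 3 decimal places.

From the description: a = 40, b = 241, c = 138, d = 255.
OR = (40·255)/(241·138) = 10200/33258 = 0.30669
Risk in exposed = 40/281 = 0.14235; risk in unexposed = 138/393 = 0.35115; RR = 0.40538
OR/RR = 0.30669 / 0.40538 = 0.75655
The outcome is not rare, so the OR lies further from 1 than the RR.

0.757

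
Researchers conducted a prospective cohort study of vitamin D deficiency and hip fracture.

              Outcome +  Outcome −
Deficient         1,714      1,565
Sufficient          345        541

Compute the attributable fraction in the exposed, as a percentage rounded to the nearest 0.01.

Cells: a = 1714, b = 1565, c = 345, d = 541.
Risk in exposed = 1714/3279 = 0.52272; risk in unexposed = 345/886 = 0.38939.
RR = 0.52272/0.38939 = 1.34241
AR% = (RR − 1)/RR × 100 = (1.34241 − 1)/1.34241 × 100 = 25.5069%

25.51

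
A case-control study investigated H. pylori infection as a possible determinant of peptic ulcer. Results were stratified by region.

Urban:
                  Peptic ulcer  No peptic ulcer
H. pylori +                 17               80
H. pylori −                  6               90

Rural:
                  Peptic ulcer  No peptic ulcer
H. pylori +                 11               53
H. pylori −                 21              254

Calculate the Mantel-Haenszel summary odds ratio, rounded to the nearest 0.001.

OR_MH = Σ(aᵢdᵢ/nᵢ) / Σ(bᵢcᵢ/nᵢ), where nᵢ is the stratum total.
Stratum 1 (Urban): n = 193; a·d/n = 17·90/193 = 7.9275; b·c/n = 80·6/193 = 2.4870
Stratum 2 (Rural): n = 339; a·d/n = 11·254/339 = 8.2419; b·c/n = 53·21/339 = 3.2832
OR_MH = (7.9275 + 8.2419) / (2.4870 + 3.2832) = 16.1693 / 5.7702 = 2.80220

2.802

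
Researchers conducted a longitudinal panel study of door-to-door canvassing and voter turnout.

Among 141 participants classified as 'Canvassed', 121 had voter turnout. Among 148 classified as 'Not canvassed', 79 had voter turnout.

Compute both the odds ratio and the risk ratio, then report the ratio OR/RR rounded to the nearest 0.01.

3.29

From the description: a = 121, b = 20, c = 79, d = 69.
OR = (121·69)/(20·79) = 8349/1580 = 5.28418
Risk in exposed = 121/141 = 0.85816; risk in unexposed = 79/148 = 0.53378; RR = 1.60768
OR/RR = 5.28418 / 1.60768 = 3.28682
The outcome is not rare, so the OR lies further from 1 than the RR.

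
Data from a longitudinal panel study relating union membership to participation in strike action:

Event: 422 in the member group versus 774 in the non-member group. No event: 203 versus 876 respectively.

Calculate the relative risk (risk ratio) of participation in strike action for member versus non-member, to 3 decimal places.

From the description: a = 422, b = 203, c = 774, d = 876.
Risk in exposed = 422/625 = 0.67520; risk in unexposed = 774/1650 = 0.46909.
RR = 0.67520 / 0.46909 = 1.43938
The risk among the exposed is 1.44 times that among the unexposed.

1.439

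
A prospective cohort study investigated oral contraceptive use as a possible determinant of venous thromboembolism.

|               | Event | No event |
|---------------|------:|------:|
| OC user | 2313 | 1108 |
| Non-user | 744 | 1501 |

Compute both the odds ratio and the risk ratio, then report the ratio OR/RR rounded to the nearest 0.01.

Cells: a = 2313, b = 1108, c = 744, d = 1501.
OR = (2313·1501)/(1108·744) = 3471813/824352 = 4.21157
Risk in exposed = 2313/3421 = 0.67612; risk in unexposed = 744/2245 = 0.33140; RR = 2.04017
OR/RR = 4.21157 / 2.04017 = 2.06432
The outcome is not rare, so the OR lies further from 1 than the RR.

2.06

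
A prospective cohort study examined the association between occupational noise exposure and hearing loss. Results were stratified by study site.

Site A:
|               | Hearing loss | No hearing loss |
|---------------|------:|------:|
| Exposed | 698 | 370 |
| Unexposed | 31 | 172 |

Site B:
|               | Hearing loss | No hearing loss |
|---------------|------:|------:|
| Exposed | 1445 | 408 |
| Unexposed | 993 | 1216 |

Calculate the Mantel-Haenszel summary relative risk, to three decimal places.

RR_MH = Σ(aᵢ·n₀ᵢ/nᵢ) / Σ(cᵢ·n₁ᵢ/nᵢ), with n₁ᵢ = aᵢ+bᵢ (exposed), n₀ᵢ = cᵢ+dᵢ (unexposed), nᵢ = n₁ᵢ+n₀ᵢ.
Stratum 1 (Site A): n₁ = 1068, n₀ = 203, n = 1271; a·n₀/n = 698·203/1271 = 111.4823; c·n₁/n = 31·1068/1271 = 26.0488
Stratum 2 (Site B): n₁ = 1853, n₀ = 2209, n = 4062; a·n₀/n = 1445·2209/4062 = 785.8210; c·n₁/n = 993·1853/4062 = 452.9860
RR_MH = (111.4823 + 785.8210) / (26.0488 + 452.9860) = 897.3033 / 479.0347 = 1.87315

1.873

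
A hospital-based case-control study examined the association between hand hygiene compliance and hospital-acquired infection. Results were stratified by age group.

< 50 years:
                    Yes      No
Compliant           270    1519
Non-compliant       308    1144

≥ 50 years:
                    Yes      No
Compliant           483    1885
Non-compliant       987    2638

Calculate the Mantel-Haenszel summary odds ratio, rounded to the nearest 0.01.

0.68

OR_MH = Σ(aᵢdᵢ/nᵢ) / Σ(bᵢcᵢ/nᵢ), where nᵢ is the stratum total.
Stratum 1 (< 50 years): n = 3241; a·d/n = 270·1144/3241 = 95.3039; b·c/n = 1519·308/3241 = 144.3542
Stratum 2 (≥ 50 years): n = 5993; a·d/n = 483·2638/5993 = 212.6070; b·c/n = 1885·987/5993 = 310.4447
OR_MH = (95.3039 + 212.6070) / (144.3542 + 310.4447) = 307.9110 / 454.7989 = 0.67703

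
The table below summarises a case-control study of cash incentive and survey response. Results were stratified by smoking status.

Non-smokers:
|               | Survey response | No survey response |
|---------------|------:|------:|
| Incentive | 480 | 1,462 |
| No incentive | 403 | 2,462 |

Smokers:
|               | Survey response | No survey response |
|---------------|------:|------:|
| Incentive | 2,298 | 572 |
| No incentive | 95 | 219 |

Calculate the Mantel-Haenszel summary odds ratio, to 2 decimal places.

2.89

OR_MH = Σ(aᵢdᵢ/nᵢ) / Σ(bᵢcᵢ/nᵢ), where nᵢ is the stratum total.
Stratum 1 (Non-smokers): n = 4807; a·d/n = 480·2462/4807 = 245.8415; b·c/n = 1462·403/4807 = 122.5683
Stratum 2 (Smokers): n = 3184; a·d/n = 2298·219/3184 = 158.0597; b·c/n = 572·95/3184 = 17.0666
OR_MH = (245.8415 + 158.0597) / (122.5683 + 17.0666) = 403.9012 / 139.6349 = 2.89255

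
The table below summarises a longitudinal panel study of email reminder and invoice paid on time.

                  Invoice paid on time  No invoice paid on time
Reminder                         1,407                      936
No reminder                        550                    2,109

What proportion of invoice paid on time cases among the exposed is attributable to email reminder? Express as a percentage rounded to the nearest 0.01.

Cells: a = 1407, b = 936, c = 550, d = 2109.
Risk in exposed = 1407/2343 = 0.60051; risk in unexposed = 550/2659 = 0.20684.
RR = 0.60051/0.20684 = 2.90320
AR% = (RR − 1)/RR × 100 = (2.90320 − 1)/2.90320 × 100 = 65.5553%

65.56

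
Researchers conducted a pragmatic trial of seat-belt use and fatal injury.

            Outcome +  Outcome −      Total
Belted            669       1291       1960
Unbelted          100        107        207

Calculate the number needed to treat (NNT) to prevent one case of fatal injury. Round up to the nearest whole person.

8

Risk in treated group = 669/1960 = 0.34133; risk in control = 100/207 = 0.48309.
Absolute risk reduction = 0.48309 − 0.34133 = 0.14177
NNT = 1 / ARR = 1 / 0.14177 = 7.054 → round up → 8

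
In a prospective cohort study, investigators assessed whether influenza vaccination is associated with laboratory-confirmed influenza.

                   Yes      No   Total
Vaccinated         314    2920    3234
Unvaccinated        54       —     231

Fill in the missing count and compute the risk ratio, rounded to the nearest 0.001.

The missing cell is in the unexposed row: 231 − 54 = 177.
So a = 314, b = 2920, c = 54, d = 177.
RR = [a/(a+b)] / [c/(c+d)] = (314/3234) / (54/231) = 0.09709/0.23377 = 0.41534

0.415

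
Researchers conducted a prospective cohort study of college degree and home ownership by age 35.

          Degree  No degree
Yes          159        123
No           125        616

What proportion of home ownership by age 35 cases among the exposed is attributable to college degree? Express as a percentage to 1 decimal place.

Reading the table with exposure as columns: a = 159 (Degree, case), b = 125 (Degree, non-case), c = 123 (No degree, case), d = 616.
Risk in exposed = 159/284 = 0.55986; risk in unexposed = 123/739 = 0.16644.
RR = 0.55986/0.16644 = 3.36371
AR% = (RR − 1)/RR × 100 = (3.36371 − 1)/3.36371 × 100 = 70.2709%

70.3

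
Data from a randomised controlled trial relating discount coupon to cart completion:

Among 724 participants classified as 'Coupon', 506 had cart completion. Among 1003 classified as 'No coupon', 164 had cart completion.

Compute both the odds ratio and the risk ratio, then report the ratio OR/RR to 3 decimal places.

2.778

From the description: a = 506, b = 218, c = 164, d = 839.
OR = (506·839)/(218·164) = 424534/35752 = 11.87441
Risk in exposed = 506/724 = 0.69890; risk in unexposed = 164/1003 = 0.16351; RR = 4.27434
OR/RR = 11.87441 / 4.27434 = 2.77807
The outcome is not rare, so the OR lies further from 1 than the RR.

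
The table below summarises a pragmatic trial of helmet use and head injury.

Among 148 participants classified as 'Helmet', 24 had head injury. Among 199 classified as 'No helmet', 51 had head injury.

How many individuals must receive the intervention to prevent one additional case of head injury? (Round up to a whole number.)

Risk in treated group = 24/148 = 0.16216; risk in control = 51/199 = 0.25628.
Absolute risk reduction = 0.25628 − 0.16216 = 0.09412
NNT = 1 / ARR = 1 / 0.09412 = 10.625 → round up → 11

11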